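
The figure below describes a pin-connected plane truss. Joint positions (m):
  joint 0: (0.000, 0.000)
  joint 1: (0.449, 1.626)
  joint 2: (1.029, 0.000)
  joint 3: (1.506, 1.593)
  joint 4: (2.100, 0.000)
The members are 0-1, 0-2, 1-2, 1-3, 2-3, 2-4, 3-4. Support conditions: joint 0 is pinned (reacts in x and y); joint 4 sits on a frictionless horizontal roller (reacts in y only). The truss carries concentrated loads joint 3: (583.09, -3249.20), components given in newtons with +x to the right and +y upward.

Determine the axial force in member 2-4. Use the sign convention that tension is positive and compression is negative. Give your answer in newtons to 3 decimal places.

N=5 nodes, M=7 members, R=3 reactions → 2N=10, M+R=10
member 0 (0-1): L=1.6869, (cx,cy)=(0.2662,0.9639)
member 1 (0-2): L=1.0290, (cx,cy)=(1.0000,0.0000)
member 2 (1-2): L=1.7263, (cx,cy)=(0.3360,-0.9419)
member 3 (1-3): L=1.0575, (cx,cy)=(0.9995,-0.0312)
member 4 (2-3): L=1.6629, (cx,cy)=(0.2869,0.9580)
member 5 (2-4): L=1.0710, (cx,cy)=(1.0000,0.0000)
member 6 (3-4): L=1.7001, (cx,cy)=(0.3494,-0.9370)
solve A·x = −loads:
  F[0-1] = -494.5865 N (compression)
  F[0-2] = +714.7370 N (tension)
  F[1-2] = +516.2792 N (tension)
  F[1-3] = -305.2497 N (compression)
  F[2-3] = -507.6013 N (compression)
  F[2-4] = +1033.7971 N (tension)
  F[3-4] = -2958.9270 N (compression)
  Rx@0 = -583.0900 N
  Ry@0 = +476.7440 N
  Ry@4 = +2772.4560 N

1033.797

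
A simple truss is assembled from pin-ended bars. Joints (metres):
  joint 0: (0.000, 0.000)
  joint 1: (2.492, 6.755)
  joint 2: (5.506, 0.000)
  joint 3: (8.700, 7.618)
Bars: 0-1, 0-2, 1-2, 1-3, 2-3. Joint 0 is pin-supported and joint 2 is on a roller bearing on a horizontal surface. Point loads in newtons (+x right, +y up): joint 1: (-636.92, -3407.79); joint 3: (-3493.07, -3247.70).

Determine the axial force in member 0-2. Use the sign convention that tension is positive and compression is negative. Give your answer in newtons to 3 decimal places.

-2065.629

N=4 nodes, M=5 members, R=3 reactions → 2N=8, M+R=8
member 0 (0-1): L=7.2000, (cx,cy)=(0.3461,0.9382)
member 1 (0-2): L=5.5060, (cx,cy)=(1.0000,0.0000)
member 2 (1-2): L=7.3969, (cx,cy)=(0.4075,-0.9132)
member 3 (1-3): L=6.2677, (cx,cy)=(0.9905,0.1377)
member 4 (2-3): L=8.2605, (cx,cy)=(0.3867,0.9222)
solve A·x = −loads:
  F[0-1] = -5964.4505 N (compression)
  F[0-2] = -2065.6292 N (compression)
  F[1-2] = +2051.4074 N (tension)
  F[1-3] = -2285.0876 N (compression)
  F[2-3] = -3180.4330 N (compression)
  Rx@0 = +4129.9900 N
  Ry@0 = +5595.8095 N
  Ry@2 = +1059.6805 N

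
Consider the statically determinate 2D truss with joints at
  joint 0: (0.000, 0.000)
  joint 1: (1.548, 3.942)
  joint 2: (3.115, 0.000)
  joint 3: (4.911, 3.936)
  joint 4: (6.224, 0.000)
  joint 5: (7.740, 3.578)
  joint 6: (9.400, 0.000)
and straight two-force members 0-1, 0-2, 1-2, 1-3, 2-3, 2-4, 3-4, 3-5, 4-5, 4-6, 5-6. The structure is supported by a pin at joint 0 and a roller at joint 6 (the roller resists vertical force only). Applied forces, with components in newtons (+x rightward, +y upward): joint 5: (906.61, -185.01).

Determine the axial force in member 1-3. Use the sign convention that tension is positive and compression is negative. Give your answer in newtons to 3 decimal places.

247.051

N=7 nodes, M=11 members, R=3 reactions → 2N=14, M+R=14
member 0 (0-1): L=4.2351, (cx,cy)=(0.3655,0.9308)
member 1 (0-2): L=3.1150, (cx,cy)=(1.0000,0.0000)
member 2 (1-2): L=4.2420, (cx,cy)=(0.3694,-0.9293)
member 3 (1-3): L=3.3630, (cx,cy)=(1.0000,-0.0018)
member 4 (2-3): L=4.3264, (cx,cy)=(0.4151,0.9098)
member 5 (2-4): L=3.1090, (cx,cy)=(1.0000,0.0000)
member 6 (3-4): L=4.1492, (cx,cy)=(0.3164,-0.9486)
member 7 (3-5): L=2.8516, (cx,cy)=(0.9921,-0.1255)
member 8 (4-5): L=3.8859, (cx,cy)=(0.3901,0.9208)
member 9 (4-6): L=3.1760, (cx,cy)=(1.0000,0.0000)
member 10 (5-6): L=3.9443, (cx,cy)=(0.4209,-0.9071)
solve A·x = −loads:
  F[0-1] = +335.6440 N (tension)
  F[0-2] = +783.9251 N (tension)
  F[1-2] = -336.6717 N (compression)
  F[1-3] = +247.0512 N (tension)
  F[2-3] = +343.8906 N (tension)
  F[2-4] = +516.8012 N (tension)
  F[3-4] = -398.1521 N (compression)
  F[3-5] = +519.9155 N (tension)
  F[4-5] = +410.1948 N (tension)
  F[4-6] = +230.7801 N (tension)
  F[5-6] = -548.3563 N (compression)
  Rx@0 = -906.6100 N
  Ry@0 = -312.4185 N
  Ry@6 = +497.4285 N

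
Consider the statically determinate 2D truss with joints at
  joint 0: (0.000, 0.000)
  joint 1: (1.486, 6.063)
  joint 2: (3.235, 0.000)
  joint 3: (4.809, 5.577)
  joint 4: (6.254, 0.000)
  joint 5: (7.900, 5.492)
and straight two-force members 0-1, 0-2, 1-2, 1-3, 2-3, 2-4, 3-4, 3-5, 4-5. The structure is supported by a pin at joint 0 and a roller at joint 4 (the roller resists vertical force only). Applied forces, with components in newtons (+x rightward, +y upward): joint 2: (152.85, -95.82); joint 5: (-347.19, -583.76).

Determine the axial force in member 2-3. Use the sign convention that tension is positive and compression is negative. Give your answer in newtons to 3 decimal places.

N=6 nodes, M=9 members, R=3 reactions → 2N=12, M+R=12
member 0 (0-1): L=6.2424, (cx,cy)=(0.2380,0.9713)
member 1 (0-2): L=3.2350, (cx,cy)=(1.0000,0.0000)
member 2 (1-2): L=6.3102, (cx,cy)=(0.2772,-0.9608)
member 3 (1-3): L=3.3584, (cx,cy)=(0.9895,-0.1447)
member 4 (2-3): L=5.7949, (cx,cy)=(0.2716,0.9624)
member 5 (2-4): L=3.0190, (cx,cy)=(1.0000,0.0000)
member 6 (3-4): L=5.7612, (cx,cy)=(0.2508,-0.9680)
member 7 (3-5): L=3.0922, (cx,cy)=(0.9996,-0.0275)
member 8 (4-5): L=5.7334, (cx,cy)=(0.2871,0.9579)
solve A·x = −loads:
  F[0-1] = -203.3478 N (compression)
  F[0-2] = -145.9335 N (compression)
  F[1-2] = +222.3029 N (tension)
  F[1-3] = -111.1924 N (compression)
  F[2-3] = -122.3740 N (compression)
  F[2-4] = -203.9288 N (compression)
  F[3-4] = +109.8926 N (tension)
  F[3-5] = -170.8888 N (compression)
  F[4-5] = -614.3185 N (compression)
  Rx@0 = +194.3400 N
  Ry@0 = +197.5023 N
  Ry@4 = +482.0777 N

-122.374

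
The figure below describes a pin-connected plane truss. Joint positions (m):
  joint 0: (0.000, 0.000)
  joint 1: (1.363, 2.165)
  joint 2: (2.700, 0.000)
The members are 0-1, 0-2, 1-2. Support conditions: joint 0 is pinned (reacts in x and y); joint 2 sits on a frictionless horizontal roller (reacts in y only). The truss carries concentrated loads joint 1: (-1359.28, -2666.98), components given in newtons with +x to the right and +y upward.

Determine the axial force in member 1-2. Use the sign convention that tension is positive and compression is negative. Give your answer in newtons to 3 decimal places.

N=3 nodes, M=3 members, R=3 reactions → 2N=6, M+R=6
member 0 (0-1): L=2.5583, (cx,cy)=(0.5328,0.8463)
member 1 (0-2): L=2.7000, (cx,cy)=(1.0000,0.0000)
member 2 (1-2): L=2.5446, (cx,cy)=(0.5254,-0.8508)
solve A·x = −loads:
  F[0-1] = -2848.5255 N (compression)
  F[0-2] = +158.3340 N (tension)
  F[1-2] = -301.3394 N (compression)
  Rx@0 = +1359.2800 N
  Ry@0 = +2410.5902 N
  Ry@2 = +256.3898 N

-301.339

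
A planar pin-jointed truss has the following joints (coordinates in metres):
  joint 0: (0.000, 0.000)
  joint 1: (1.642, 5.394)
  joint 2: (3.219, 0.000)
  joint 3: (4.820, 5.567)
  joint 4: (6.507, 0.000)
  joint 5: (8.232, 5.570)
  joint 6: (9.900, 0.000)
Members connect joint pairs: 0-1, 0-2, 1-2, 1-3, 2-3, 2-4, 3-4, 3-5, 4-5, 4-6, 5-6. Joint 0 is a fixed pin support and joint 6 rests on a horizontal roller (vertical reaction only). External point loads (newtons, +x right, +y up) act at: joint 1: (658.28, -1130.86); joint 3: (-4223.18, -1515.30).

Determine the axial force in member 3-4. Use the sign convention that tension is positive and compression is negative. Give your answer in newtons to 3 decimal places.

N=7 nodes, M=11 members, R=3 reactions → 2N=14, M+R=14
member 0 (0-1): L=5.6384, (cx,cy)=(0.2912,0.9567)
member 1 (0-2): L=3.2190, (cx,cy)=(1.0000,0.0000)
member 2 (1-2): L=5.6198, (cx,cy)=(0.2806,-0.9598)
member 3 (1-3): L=3.1827, (cx,cy)=(0.9985,0.0544)
member 4 (2-3): L=5.7926, (cx,cy)=(0.2764,0.9610)
member 5 (2-4): L=3.2880, (cx,cy)=(1.0000,0.0000)
member 6 (3-4): L=5.8170, (cx,cy)=(0.2900,-0.9570)
member 7 (3-5): L=3.4120, (cx,cy)=(1.0000,0.0009)
member 8 (4-5): L=5.8310, (cx,cy)=(0.2958,0.9552)
member 9 (4-6): L=3.3930, (cx,cy)=(1.0000,0.0000)
member 10 (5-6): L=5.8144, (cx,cy)=(0.2869,-0.9580)
solve A·x = −loads:
  F[0-1] = -3906.2857 N (compression)
  F[0-2] = -2427.3190 N (compression)
  F[1-2] = +2572.4165 N (tension)
  F[1-3] = -2521.4471 N (compression)
  F[2-3] = -2569.1335 N (compression)
  F[2-4] = -995.3902 N (compression)
  F[3-4] = +1140.4103 N (tension)
  F[3-5] = +664.6576 N (tension)
  F[4-5] = -1142.5392 N (compression)
  F[4-6] = -326.6568 N (compression)
  F[5-6] = +1138.6750 N (tension)
  Rx@0 = +3564.9000 N
  Ry@0 = +3736.9744 N
  Ry@6 = -1090.8144 N

1140.410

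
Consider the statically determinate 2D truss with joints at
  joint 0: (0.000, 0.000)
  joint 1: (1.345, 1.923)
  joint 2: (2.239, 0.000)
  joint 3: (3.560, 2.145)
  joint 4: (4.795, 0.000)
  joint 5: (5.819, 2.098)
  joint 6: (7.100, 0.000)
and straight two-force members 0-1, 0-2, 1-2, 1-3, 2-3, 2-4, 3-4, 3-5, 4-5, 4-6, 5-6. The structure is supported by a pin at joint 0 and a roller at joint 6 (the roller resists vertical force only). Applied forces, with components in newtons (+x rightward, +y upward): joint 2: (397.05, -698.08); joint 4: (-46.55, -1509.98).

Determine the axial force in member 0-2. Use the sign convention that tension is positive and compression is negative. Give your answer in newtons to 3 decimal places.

1027.652

N=7 nodes, M=11 members, R=3 reactions → 2N=14, M+R=14
member 0 (0-1): L=2.3467, (cx,cy)=(0.5731,0.8195)
member 1 (0-2): L=2.2390, (cx,cy)=(1.0000,0.0000)
member 2 (1-2): L=2.1207, (cx,cy)=(0.4216,-0.9068)
member 3 (1-3): L=2.2261, (cx,cy)=(0.9950,0.0997)
member 4 (2-3): L=2.5191, (cx,cy)=(0.5244,0.8515)
member 5 (2-4): L=2.5560, (cx,cy)=(1.0000,0.0000)
member 6 (3-4): L=2.4751, (cx,cy)=(0.4990,-0.8666)
member 7 (3-5): L=2.2595, (cx,cy)=(0.9998,-0.0208)
member 8 (4-5): L=2.3346, (cx,cy)=(0.4386,0.8987)
member 9 (4-6): L=2.3050, (cx,cy)=(1.0000,0.0000)
member 10 (5-6): L=2.4582, (cx,cy)=(0.5211,-0.8535)
solve A·x = −loads:
  F[0-1] = -1181.4612 N (compression)
  F[0-2] = +1027.6518 N (tension)
  F[1-2] = +948.6161 N (tension)
  F[1-3] = -1082.4545 N (compression)
  F[2-3] = -190.3998 N (compression)
  F[2-4] = +1130.3513 N (tension)
  F[3-4] = +344.0118 N (tension)
  F[3-5] = -1348.8427 N (compression)
  F[4-5] = +1348.4952 N (tension)
  F[4-6] = +757.0656 N (tension)
  F[5-6] = -1452.7640 N (compression)
  Rx@0 = -350.5000 N
  Ry@0 = +968.1508 N
  Ry@6 = +1239.9092 N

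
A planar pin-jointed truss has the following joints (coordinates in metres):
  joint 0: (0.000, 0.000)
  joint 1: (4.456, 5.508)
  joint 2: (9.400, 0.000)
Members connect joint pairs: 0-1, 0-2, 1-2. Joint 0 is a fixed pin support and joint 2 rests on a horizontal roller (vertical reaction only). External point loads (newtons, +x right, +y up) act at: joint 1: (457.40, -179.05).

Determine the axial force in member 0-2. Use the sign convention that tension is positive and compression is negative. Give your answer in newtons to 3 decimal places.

316.759

N=3 nodes, M=3 members, R=3 reactions → 2N=6, M+R=6
member 0 (0-1): L=7.0848, (cx,cy)=(0.6290,0.7774)
member 1 (0-2): L=9.4000, (cx,cy)=(1.0000,0.0000)
member 2 (1-2): L=7.4014, (cx,cy)=(0.6680,-0.7442)
solve A·x = −loads:
  F[0-1] = +223.6106 N (tension)
  F[0-2] = +316.7591 N (tension)
  F[1-2] = -474.2053 N (compression)
  Rx@0 = -457.4000 N
  Ry@0 = -173.8443 N
  Ry@2 = +352.8943 N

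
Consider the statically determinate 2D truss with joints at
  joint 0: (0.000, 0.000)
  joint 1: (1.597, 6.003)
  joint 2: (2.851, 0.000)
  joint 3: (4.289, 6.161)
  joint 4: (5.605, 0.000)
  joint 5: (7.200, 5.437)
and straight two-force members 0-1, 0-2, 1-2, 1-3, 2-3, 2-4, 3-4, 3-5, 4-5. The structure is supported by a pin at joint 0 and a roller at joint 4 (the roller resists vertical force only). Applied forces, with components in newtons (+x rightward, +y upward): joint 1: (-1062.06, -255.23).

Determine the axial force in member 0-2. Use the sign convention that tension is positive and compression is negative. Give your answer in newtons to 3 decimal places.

-710.900

N=6 nodes, M=9 members, R=3 reactions → 2N=12, M+R=12
member 0 (0-1): L=6.2118, (cx,cy)=(0.2571,0.9664)
member 1 (0-2): L=2.8510, (cx,cy)=(1.0000,0.0000)
member 2 (1-2): L=6.1326, (cx,cy)=(0.2045,-0.9789)
member 3 (1-3): L=2.6966, (cx,cy)=(0.9983,0.0586)
member 4 (2-3): L=6.3266, (cx,cy)=(0.2273,0.9738)
member 5 (2-4): L=2.7540, (cx,cy)=(1.0000,0.0000)
member 6 (3-4): L=6.3000, (cx,cy)=(0.2089,-0.9779)
member 7 (3-5): L=2.9997, (cx,cy)=(0.9704,-0.2414)
member 8 (4-5): L=5.6661, (cx,cy)=(0.2815,0.9596)
solve A·x = −loads:
  F[0-1] = -1365.8953 N (compression)
  F[0-2] = -710.8999 N (compression)
  F[1-2] = +1116.6711 N (tension)
  F[1-3] = +483.3916 N (tension)
  F[2-3] = -1122.4554 N (compression)
  F[2-4] = -227.4332 N (compression)
  F[3-4] = +1088.7727 N (tension)
  F[3-5] = -0.0000 N (compression)
  F[4-5] = +0.0000 N (tension)
  Rx@0 = +1062.0600 N
  Ry@0 = +1319.9836 N
  Ry@4 = -1064.7536 N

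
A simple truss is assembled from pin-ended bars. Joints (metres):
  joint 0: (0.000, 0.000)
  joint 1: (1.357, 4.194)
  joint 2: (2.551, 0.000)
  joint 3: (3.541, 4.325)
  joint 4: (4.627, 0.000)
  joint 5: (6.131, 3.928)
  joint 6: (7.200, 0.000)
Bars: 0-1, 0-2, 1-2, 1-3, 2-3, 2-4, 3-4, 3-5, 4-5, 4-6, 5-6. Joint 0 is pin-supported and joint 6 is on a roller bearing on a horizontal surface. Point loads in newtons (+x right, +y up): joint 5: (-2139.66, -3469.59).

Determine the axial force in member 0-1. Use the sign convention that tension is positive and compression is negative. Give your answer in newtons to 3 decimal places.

N=7 nodes, M=11 members, R=3 reactions → 2N=14, M+R=14
member 0 (0-1): L=4.4081, (cx,cy)=(0.3078,0.9514)
member 1 (0-2): L=2.5510, (cx,cy)=(1.0000,0.0000)
member 2 (1-2): L=4.3607, (cx,cy)=(0.2738,-0.9618)
member 3 (1-3): L=2.1879, (cx,cy)=(0.9982,0.0599)
member 4 (2-3): L=4.4369, (cx,cy)=(0.2231,0.9748)
member 5 (2-4): L=2.0760, (cx,cy)=(1.0000,0.0000)
member 6 (3-4): L=4.4593, (cx,cy)=(0.2435,-0.9699)
member 7 (3-5): L=2.6202, (cx,cy)=(0.9885,-0.1515)
member 8 (4-5): L=4.2061, (cx,cy)=(0.3576,0.9339)
member 9 (4-6): L=2.5730, (cx,cy)=(1.0000,0.0000)
member 10 (5-6): L=4.0709, (cx,cy)=(0.2626,-0.9649)
solve A·x = −loads:
  F[0-1] = -1768.3164 N (compression)
  F[0-2] = -1595.2936 N (compression)
  F[1-2] = +1686.5442 N (tension)
  F[1-3] = -1007.9714 N (compression)
  F[2-3] = -1664.0428 N (compression)
  F[2-4] = -762.1978 N (compression)
  F[3-4] = +2030.5163 N (tension)
  F[3-5] = -1893.8338 N (compression)
  F[4-5] = -2108.8065 N (compression)
  F[4-6] = +486.3702 N (tension)
  F[5-6] = -1852.1493 N (compression)
  Rx@0 = +2139.6600 N
  Ry@0 = +1682.4411 N
  Ry@6 = +1787.1489 N

-1768.316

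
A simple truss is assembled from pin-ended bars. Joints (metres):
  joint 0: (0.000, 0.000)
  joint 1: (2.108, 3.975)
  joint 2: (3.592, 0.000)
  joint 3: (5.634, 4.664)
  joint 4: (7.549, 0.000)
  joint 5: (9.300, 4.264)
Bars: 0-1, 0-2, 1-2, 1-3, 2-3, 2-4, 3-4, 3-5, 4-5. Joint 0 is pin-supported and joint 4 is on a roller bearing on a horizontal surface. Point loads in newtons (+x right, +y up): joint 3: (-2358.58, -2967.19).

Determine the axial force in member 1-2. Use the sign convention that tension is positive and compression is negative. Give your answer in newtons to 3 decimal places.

N=6 nodes, M=9 members, R=3 reactions → 2N=12, M+R=12
member 0 (0-1): L=4.4994, (cx,cy)=(0.4685,0.8835)
member 1 (0-2): L=3.5920, (cx,cy)=(1.0000,0.0000)
member 2 (1-2): L=4.2430, (cx,cy)=(0.3498,-0.9368)
member 3 (1-3): L=3.5927, (cx,cy)=(0.9814,0.1918)
member 4 (2-3): L=5.0914, (cx,cy)=(0.4011,0.9160)
member 5 (2-4): L=3.9570, (cx,cy)=(1.0000,0.0000)
member 6 (3-4): L=5.0418, (cx,cy)=(0.3798,-0.9251)
member 7 (3-5): L=3.6878, (cx,cy)=(0.9941,-0.1085)
member 8 (4-5): L=4.6095, (cx,cy)=(0.3799,0.9250)
solve A·x = −loads:
  F[0-1] = -2501.4284 N (compression)
  F[0-2] = -1186.6345 N (compression)
  F[1-2] = +1970.6832 N (tension)
  F[1-3] = -1896.4007 N (compression)
  F[2-3] = -2015.4136 N (compression)
  F[2-4] = +310.9343 N (tension)
  F[3-4] = -818.6318 N (compression)
  F[3-5] = +0.0000 N (tension)
  F[4-5] = -0.0000 N (compression)
  Rx@0 = +2358.5800 N
  Ry@0 = +2209.9067 N
  Ry@4 = +757.2833 N

1970.683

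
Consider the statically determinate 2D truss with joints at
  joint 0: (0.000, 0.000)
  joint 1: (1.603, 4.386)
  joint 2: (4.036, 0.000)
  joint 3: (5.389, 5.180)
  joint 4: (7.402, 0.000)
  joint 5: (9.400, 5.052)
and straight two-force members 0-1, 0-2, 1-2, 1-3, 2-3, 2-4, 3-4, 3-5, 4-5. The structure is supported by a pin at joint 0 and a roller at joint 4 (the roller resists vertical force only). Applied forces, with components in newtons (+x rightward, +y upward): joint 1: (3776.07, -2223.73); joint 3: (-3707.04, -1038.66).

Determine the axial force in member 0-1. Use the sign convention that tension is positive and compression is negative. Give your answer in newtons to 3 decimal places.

N=6 nodes, M=9 members, R=3 reactions → 2N=12, M+R=12
member 0 (0-1): L=4.6698, (cx,cy)=(0.3433,0.9392)
member 1 (0-2): L=4.0360, (cx,cy)=(1.0000,0.0000)
member 2 (1-2): L=5.0156, (cx,cy)=(0.4851,-0.8745)
member 3 (1-3): L=3.8684, (cx,cy)=(0.9787,0.2053)
member 4 (2-3): L=5.3538, (cx,cy)=(0.2527,0.9675)
member 5 (2-4): L=3.3660, (cx,cy)=(1.0000,0.0000)
member 6 (3-4): L=5.5574, (cx,cy)=(0.3622,-0.9321)
member 7 (3-5): L=4.0130, (cx,cy)=(0.9995,-0.0319)
member 8 (4-5): L=5.4327, (cx,cy)=(0.3678,0.9299)
solve A·x = −loads:
  F[0-1] = -2535.4275 N (compression)
  F[0-2] = +939.3735 N (tension)
  F[1-2] = -836.7265 N (compression)
  F[1-3] = -4332.7818 N (compression)
  F[2-3] = +756.2377 N (tension)
  F[2-4] = +342.3755 N (tension)
  F[3-4] = -945.2130 N (compression)
  F[3-5] = +0.0000 N (tension)
  F[4-5] = -0.0000 N (compression)
  Rx@0 = -69.0300 N
  Ry@0 = +2381.3641 N
  Ry@4 = +881.0259 N

-2535.428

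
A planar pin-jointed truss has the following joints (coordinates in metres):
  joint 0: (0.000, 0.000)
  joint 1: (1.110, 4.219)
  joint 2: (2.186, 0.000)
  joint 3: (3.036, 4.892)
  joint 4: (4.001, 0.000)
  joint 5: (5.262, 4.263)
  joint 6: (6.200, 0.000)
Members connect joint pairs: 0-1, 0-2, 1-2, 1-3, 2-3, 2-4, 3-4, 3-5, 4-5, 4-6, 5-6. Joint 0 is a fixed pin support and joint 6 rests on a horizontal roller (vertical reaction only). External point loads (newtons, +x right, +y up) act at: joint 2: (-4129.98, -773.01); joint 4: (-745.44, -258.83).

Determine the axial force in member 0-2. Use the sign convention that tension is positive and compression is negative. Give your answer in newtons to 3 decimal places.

N=7 nodes, M=11 members, R=3 reactions → 2N=14, M+R=14
member 0 (0-1): L=4.3626, (cx,cy)=(0.2544,0.9671)
member 1 (0-2): L=2.1860, (cx,cy)=(1.0000,0.0000)
member 2 (1-2): L=4.3540, (cx,cy)=(0.2471,-0.9690)
member 3 (1-3): L=2.0402, (cx,cy)=(0.9440,0.3299)
member 4 (2-3): L=4.9653, (cx,cy)=(0.1712,0.9852)
member 5 (2-4): L=1.8150, (cx,cy)=(1.0000,0.0000)
member 6 (3-4): L=4.9863, (cx,cy)=(0.1935,-0.9811)
member 7 (3-5): L=2.3132, (cx,cy)=(0.9623,-0.2719)
member 8 (4-5): L=4.4456, (cx,cy)=(0.2837,0.9589)
member 9 (4-6): L=2.1990, (cx,cy)=(1.0000,0.0000)
member 10 (5-6): L=4.3650, (cx,cy)=(0.2149,-0.9766)
solve A·x = −loads:
  F[0-1] = -612.4178 N (compression)
  F[0-2] = -4719.5983 N (compression)
  F[1-2] = +509.6140 N (tension)
  F[1-3] = -298.4670 N (compression)
  F[2-3] = +283.3858 N (tension)
  F[2-4] = -512.1916 N (compression)
  F[3-4] = -123.9608 N (compression)
  F[3-5] = -217.4519 N (compression)
  F[4-5] = +396.7425 N (tension)
  F[4-6] = +96.7214 N (tension)
  F[5-6] = -450.0924 N (compression)
  Rx@0 = +4875.4200 N
  Ry@0 = +592.2628 N
  Ry@6 = +439.5772 N

-4719.598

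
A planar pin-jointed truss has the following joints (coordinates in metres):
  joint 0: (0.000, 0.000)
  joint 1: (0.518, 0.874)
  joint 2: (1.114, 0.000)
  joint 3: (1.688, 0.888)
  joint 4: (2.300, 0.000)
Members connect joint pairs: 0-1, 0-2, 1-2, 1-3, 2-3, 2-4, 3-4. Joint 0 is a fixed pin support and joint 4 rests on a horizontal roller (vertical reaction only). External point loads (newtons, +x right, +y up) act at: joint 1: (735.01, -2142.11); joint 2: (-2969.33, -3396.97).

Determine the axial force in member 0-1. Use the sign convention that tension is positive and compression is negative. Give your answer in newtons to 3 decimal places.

-3640.786

N=5 nodes, M=7 members, R=3 reactions → 2N=10, M+R=10
member 0 (0-1): L=1.0160, (cx,cy)=(0.5099,0.8603)
member 1 (0-2): L=1.1140, (cx,cy)=(1.0000,0.0000)
member 2 (1-2): L=1.0579, (cx,cy)=(0.5634,-0.8262)
member 3 (1-3): L=1.1701, (cx,cy)=(0.9999,0.0120)
member 4 (2-3): L=1.0574, (cx,cy)=(0.5429,0.8398)
member 5 (2-4): L=1.1860, (cx,cy)=(1.0000,0.0000)
member 6 (3-4): L=1.0785, (cx,cy)=(0.5675,-0.8234)
solve A·x = −loads:
  F[0-1] = -3640.7858 N (compression)
  F[0-2] = -378.0423 N (compression)
  F[1-2] = +1151.2435 N (tension)
  F[1-3] = -3240.1251 N (compression)
  F[2-3] = +2912.3099 N (tension)
  F[2-4] = +1658.9192 N (tension)
  F[3-4] = -2923.3452 N (compression)
  Rx@0 = +2234.3200 N
  Ry@0 = +3132.0207 N
  Ry@4 = +2407.0593 N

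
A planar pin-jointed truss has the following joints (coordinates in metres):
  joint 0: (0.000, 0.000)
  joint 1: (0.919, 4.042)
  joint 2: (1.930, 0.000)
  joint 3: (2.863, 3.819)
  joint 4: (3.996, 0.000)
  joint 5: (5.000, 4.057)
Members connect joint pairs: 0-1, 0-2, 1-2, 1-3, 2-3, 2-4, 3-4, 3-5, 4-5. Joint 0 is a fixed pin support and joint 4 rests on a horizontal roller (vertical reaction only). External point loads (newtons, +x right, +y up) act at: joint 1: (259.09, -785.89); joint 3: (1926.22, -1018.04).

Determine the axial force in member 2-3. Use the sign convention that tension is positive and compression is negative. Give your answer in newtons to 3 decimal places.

N=6 nodes, M=9 members, R=3 reactions → 2N=12, M+R=12
member 0 (0-1): L=4.1452, (cx,cy)=(0.2217,0.9751)
member 1 (0-2): L=1.9300, (cx,cy)=(1.0000,0.0000)
member 2 (1-2): L=4.1665, (cx,cy)=(0.2426,-0.9701)
member 3 (1-3): L=1.9567, (cx,cy)=(0.9935,-0.1140)
member 4 (2-3): L=3.9313, (cx,cy)=(0.2373,0.9714)
member 5 (2-4): L=2.0660, (cx,cy)=(1.0000,0.0000)
member 6 (3-4): L=3.9835, (cx,cy)=(0.2844,-0.9587)
member 7 (3-5): L=2.1502, (cx,cy)=(0.9939,0.1107)
member 8 (4-5): L=4.1794, (cx,cy)=(0.2402,0.9707)
solve A·x = −loads:
  F[0-1] = +1240.0320 N (tension)
  F[0-2] = +1910.3893 N (tension)
  F[1-2] = -2119.1995 N (compression)
  F[1-3] = +533.5275 N (tension)
  F[2-3] = +2116.3286 N (tension)
  F[2-4] = +893.9107 N (tension)
  F[3-4] = -3142.9067 N (compression)
  F[3-5] = -0.0000 N (compression)
  F[4-5] = +0.0000 N (tension)
  Rx@0 = -2185.3100 N
  Ry@0 = -1209.1724 N
  Ry@4 = +3013.1024 N

2116.329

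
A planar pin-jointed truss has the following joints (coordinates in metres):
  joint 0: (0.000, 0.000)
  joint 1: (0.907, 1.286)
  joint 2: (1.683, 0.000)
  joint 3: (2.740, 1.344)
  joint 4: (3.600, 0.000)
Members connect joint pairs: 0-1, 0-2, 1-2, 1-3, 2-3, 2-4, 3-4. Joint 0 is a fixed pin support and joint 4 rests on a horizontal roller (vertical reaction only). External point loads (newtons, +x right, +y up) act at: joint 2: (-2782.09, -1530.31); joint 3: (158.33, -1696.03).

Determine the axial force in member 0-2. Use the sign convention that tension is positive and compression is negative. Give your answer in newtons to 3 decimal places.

N=5 nodes, M=7 members, R=3 reactions → 2N=10, M+R=10
member 0 (0-1): L=1.5737, (cx,cy)=(0.5764,0.8172)
member 1 (0-2): L=1.6830, (cx,cy)=(1.0000,0.0000)
member 2 (1-2): L=1.5020, (cx,cy)=(0.5166,-0.8562)
member 3 (1-3): L=1.8339, (cx,cy)=(0.9995,0.0316)
member 4 (2-3): L=1.7098, (cx,cy)=(0.6182,0.7860)
member 5 (2-4): L=1.9170, (cx,cy)=(1.0000,0.0000)
member 6 (3-4): L=1.5956, (cx,cy)=(0.5390,-0.8423)
solve A·x = −loads:
  F[0-1] = -1420.6407 N (compression)
  F[0-2] = -1804.9612 N (compression)
  F[1-2] = +1300.8310 N (tension)
  F[1-3] = -1491.6168 N (compression)
  F[2-3] = +529.9278 N (tension)
  F[2-4] = +1321.6082 N (tension)
  F[3-4] = -2452.0427 N (compression)
  Rx@0 = +2623.7600 N
  Ry@0 = +1160.9429 N
  Ry@4 = +2065.3971 N

-1804.961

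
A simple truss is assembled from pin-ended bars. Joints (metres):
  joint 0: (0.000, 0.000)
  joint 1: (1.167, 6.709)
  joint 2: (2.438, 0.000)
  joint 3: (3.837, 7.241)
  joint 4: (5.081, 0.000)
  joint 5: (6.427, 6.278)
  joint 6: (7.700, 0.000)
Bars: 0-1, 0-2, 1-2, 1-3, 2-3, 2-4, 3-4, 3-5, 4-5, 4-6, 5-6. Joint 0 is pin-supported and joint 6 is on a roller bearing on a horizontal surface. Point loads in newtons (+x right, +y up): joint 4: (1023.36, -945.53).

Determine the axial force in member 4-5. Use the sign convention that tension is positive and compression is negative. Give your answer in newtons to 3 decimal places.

546.437

N=7 nodes, M=11 members, R=3 reactions → 2N=14, M+R=14
member 0 (0-1): L=6.8097, (cx,cy)=(0.1714,0.9852)
member 1 (0-2): L=2.4380, (cx,cy)=(1.0000,0.0000)
member 2 (1-2): L=6.8283, (cx,cy)=(0.1861,-0.9825)
member 3 (1-3): L=2.7225, (cx,cy)=(0.9807,0.1954)
member 4 (2-3): L=7.3749, (cx,cy)=(0.1897,0.9818)
member 5 (2-4): L=2.6430, (cx,cy)=(1.0000,0.0000)
member 6 (3-4): L=7.3471, (cx,cy)=(0.1693,-0.9856)
member 7 (3-5): L=2.7632, (cx,cy)=(0.9373,-0.3485)
member 8 (4-5): L=6.4207, (cx,cy)=(0.2096,0.9778)
member 9 (4-6): L=2.6190, (cx,cy)=(1.0000,0.0000)
member 10 (5-6): L=6.4058, (cx,cy)=(0.1987,-0.9801)
solve A·x = −loads:
  F[0-1] = -326.4321 N (compression)
  F[0-2] = +1079.3014 N (tension)
  F[1-2] = +304.4851 N (tension)
  F[1-3] = -114.8308 N (compression)
  F[2-3] = -304.6964 N (compression)
  F[2-4] = +1193.7772 N (tension)
  F[3-4] = +417.2600 N (tension)
  F[3-5] = -257.1912 N (compression)
  F[4-5] = +546.4367 N (tension)
  F[4-6] = +126.5147 N (tension)
  F[5-6] = -636.6246 N (compression)
  Rx@0 = -1023.3600 N
  Ry@0 = +321.6030 N
  Ry@6 = +623.9270 N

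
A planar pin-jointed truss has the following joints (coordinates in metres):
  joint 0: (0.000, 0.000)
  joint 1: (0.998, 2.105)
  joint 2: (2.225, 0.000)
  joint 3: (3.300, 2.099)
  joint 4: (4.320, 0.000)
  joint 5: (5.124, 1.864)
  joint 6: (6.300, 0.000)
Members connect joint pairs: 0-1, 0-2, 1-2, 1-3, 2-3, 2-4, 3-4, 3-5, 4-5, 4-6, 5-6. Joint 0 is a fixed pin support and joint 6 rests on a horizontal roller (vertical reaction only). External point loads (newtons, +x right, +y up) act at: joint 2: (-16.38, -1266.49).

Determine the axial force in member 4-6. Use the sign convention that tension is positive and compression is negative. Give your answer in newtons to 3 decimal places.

282.197

N=7 nodes, M=11 members, R=3 reactions → 2N=14, M+R=14
member 0 (0-1): L=2.3296, (cx,cy)=(0.4284,0.9036)
member 1 (0-2): L=2.2250, (cx,cy)=(1.0000,0.0000)
member 2 (1-2): L=2.4365, (cx,cy)=(0.5036,-0.8639)
member 3 (1-3): L=2.3020, (cx,cy)=(1.0000,-0.0026)
member 4 (2-3): L=2.3583, (cx,cy)=(0.4558,0.8901)
member 5 (2-4): L=2.0950, (cx,cy)=(1.0000,0.0000)
member 6 (3-4): L=2.3337, (cx,cy)=(0.4371,-0.8994)
member 7 (3-5): L=1.8391, (cx,cy)=(0.9918,-0.1278)
member 8 (4-5): L=2.0300, (cx,cy)=(0.3961,0.9182)
member 9 (4-6): L=1.9800, (cx,cy)=(1.0000,0.0000)
member 10 (5-6): L=2.2040, (cx,cy)=(0.5336,-0.8457)
solve A·x = −loads:
  F[0-1] = -906.6044 N (compression)
  F[0-2] = +372.0093 N (tension)
  F[1-2] = +950.8250 N (tension)
  F[1-3] = -867.2185 N (compression)
  F[2-3] = +500.0019 N (tension)
  F[2-4] = +639.2931 N (tension)
  F[3-4] = -432.8319 N (compression)
  F[3-5] = -453.8347 N (compression)
  F[4-5] = +423.9705 N (tension)
  F[4-6] = +282.1972 N (tension)
  F[5-6] = -528.8719 N (compression)
  Rx@0 = +16.3800 N
  Ry@0 = +819.1979 N
  Ry@6 = +447.2921 N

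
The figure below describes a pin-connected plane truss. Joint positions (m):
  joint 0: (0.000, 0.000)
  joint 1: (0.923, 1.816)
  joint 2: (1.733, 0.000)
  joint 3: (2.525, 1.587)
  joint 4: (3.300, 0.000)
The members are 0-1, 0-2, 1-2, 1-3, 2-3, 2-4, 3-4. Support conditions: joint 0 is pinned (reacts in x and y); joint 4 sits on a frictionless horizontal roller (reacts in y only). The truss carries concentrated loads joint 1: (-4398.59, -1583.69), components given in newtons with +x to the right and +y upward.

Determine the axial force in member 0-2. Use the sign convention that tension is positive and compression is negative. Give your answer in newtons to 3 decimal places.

-2588.527

N=5 nodes, M=7 members, R=3 reactions → 2N=10, M+R=10
member 0 (0-1): L=2.0371, (cx,cy)=(0.4531,0.8915)
member 1 (0-2): L=1.7330, (cx,cy)=(1.0000,0.0000)
member 2 (1-2): L=1.9885, (cx,cy)=(0.4074,-0.9133)
member 3 (1-3): L=1.6183, (cx,cy)=(0.9899,-0.1415)
member 4 (2-3): L=1.7736, (cx,cy)=(0.4465,0.8948)
member 5 (2-4): L=1.5670, (cx,cy)=(1.0000,0.0000)
member 6 (3-4): L=1.7661, (cx,cy)=(0.4388,-0.8986)
solve A·x = −loads:
  F[0-1] = -3994.8897 N (compression)
  F[0-2] = -2588.5270 N (compression)
  F[1-2] = +1880.1221 N (tension)
  F[1-3] = +1841.1844 N (tension)
  F[2-3] = -1919.0085 N (compression)
  F[2-4] = -965.7487 N (compression)
  F[3-4] = +2200.8154 N (tension)
  Rx@0 = +4398.5900 N
  Ry@0 = +3561.2941 N
  Ry@4 = -1977.6041 N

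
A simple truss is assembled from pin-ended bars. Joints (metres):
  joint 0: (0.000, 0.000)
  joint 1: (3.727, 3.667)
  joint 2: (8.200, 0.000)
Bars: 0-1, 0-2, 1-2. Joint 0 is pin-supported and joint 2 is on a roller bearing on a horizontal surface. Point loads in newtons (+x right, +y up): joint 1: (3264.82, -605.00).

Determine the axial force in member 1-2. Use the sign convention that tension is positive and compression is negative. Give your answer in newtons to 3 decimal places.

N=3 nodes, M=3 members, R=3 reactions → 2N=6, M+R=6
member 0 (0-1): L=5.2285, (cx,cy)=(0.7128,0.7013)
member 1 (0-2): L=8.2000, (cx,cy)=(1.0000,0.0000)
member 2 (1-2): L=5.7840, (cx,cy)=(0.7733,-0.6340)
solve A·x = −loads:
  F[0-1] = +1611.1760 N (tension)
  F[0-2] = +2116.3395 N (tension)
  F[1-2] = -2736.6198 N (compression)
  Rx@0 = -3264.8200 N
  Ry@0 = -1129.9915 N
  Ry@2 = +1734.9915 N

-2736.620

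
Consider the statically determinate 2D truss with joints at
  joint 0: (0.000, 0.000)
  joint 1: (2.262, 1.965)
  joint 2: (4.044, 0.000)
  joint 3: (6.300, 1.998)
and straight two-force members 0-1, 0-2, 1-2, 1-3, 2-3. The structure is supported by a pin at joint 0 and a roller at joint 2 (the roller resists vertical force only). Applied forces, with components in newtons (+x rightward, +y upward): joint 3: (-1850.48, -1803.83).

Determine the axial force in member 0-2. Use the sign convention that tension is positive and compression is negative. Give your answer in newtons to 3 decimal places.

-1956.423

N=4 nodes, M=5 members, R=3 reactions → 2N=8, M+R=8
member 0 (0-1): L=2.9963, (cx,cy)=(0.7549,0.6558)
member 1 (0-2): L=4.0440, (cx,cy)=(1.0000,0.0000)
member 2 (1-2): L=2.6527, (cx,cy)=(0.6718,-0.7408)
member 3 (1-3): L=4.0381, (cx,cy)=(1.0000,0.0082)
member 4 (2-3): L=3.0136, (cx,cy)=(0.7486,0.6630)
solve A·x = −loads:
  F[0-1] = +140.3355 N (tension)
  F[0-2] = -1956.4233 N (compression)
  F[1-2] = -122.1674 N (compression)
  F[1-3] = +188.0182 N (tension)
  F[2-3] = -2723.0126 N (compression)
  Rx@0 = +1850.4800 N
  Ry@0 = -92.0330 N
  Ry@2 = +1895.8630 N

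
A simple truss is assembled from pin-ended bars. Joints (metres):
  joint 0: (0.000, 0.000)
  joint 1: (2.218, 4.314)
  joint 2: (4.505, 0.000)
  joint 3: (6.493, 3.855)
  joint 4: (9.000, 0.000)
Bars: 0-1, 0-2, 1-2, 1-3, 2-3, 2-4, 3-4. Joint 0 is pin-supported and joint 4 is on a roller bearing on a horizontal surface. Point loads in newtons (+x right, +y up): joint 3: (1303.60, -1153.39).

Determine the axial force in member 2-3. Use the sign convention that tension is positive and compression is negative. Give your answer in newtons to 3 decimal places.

N=5 nodes, M=7 members, R=3 reactions → 2N=10, M+R=10
member 0 (0-1): L=4.8508, (cx,cy)=(0.4572,0.8893)
member 1 (0-2): L=4.5050, (cx,cy)=(1.0000,0.0000)
member 2 (1-2): L=4.8827, (cx,cy)=(0.4684,-0.8835)
member 3 (1-3): L=4.2996, (cx,cy)=(0.9943,-0.1068)
member 4 (2-3): L=4.3374, (cx,cy)=(0.4583,0.8888)
member 5 (2-4): L=4.4950, (cx,cy)=(1.0000,0.0000)
member 6 (3-4): L=4.5985, (cx,cy)=(0.5452,-0.8383)
solve A·x = −loads:
  F[0-1] = +266.5932 N (tension)
  F[0-2] = +1181.7014 N (tension)
  F[1-2] = -300.2521 N (compression)
  F[1-3] = +264.0414 N (tension)
  F[2-3] = +298.4770 N (tension)
  F[2-4] = +904.2643 N (tension)
  F[3-4] = -1658.6544 N (compression)
  Rx@0 = -1303.6000 N
  Ry@0 = -237.0921 N
  Ry@4 = +1390.4821 N

298.477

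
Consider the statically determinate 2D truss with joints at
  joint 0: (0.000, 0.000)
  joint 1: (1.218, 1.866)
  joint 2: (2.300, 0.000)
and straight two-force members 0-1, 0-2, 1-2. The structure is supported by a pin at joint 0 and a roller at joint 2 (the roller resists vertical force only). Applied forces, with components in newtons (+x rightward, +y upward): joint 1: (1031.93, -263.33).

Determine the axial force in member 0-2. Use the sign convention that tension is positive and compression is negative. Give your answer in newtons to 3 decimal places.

N=3 nodes, M=3 members, R=3 reactions → 2N=6, M+R=6
member 0 (0-1): L=2.2283, (cx,cy)=(0.5466,0.8374)
member 1 (0-2): L=2.3000, (cx,cy)=(1.0000,0.0000)
member 2 (1-2): L=2.1570, (cx,cy)=(0.5016,-0.8651)
solve A·x = −loads:
  F[0-1] = +851.8425 N (tension)
  F[0-2] = +566.3161 N (tension)
  F[1-2] = -1128.9721 N (compression)
  Rx@0 = -1031.9300 N
  Ry@0 = -713.3297 N
  Ry@2 = +976.6597 N

566.316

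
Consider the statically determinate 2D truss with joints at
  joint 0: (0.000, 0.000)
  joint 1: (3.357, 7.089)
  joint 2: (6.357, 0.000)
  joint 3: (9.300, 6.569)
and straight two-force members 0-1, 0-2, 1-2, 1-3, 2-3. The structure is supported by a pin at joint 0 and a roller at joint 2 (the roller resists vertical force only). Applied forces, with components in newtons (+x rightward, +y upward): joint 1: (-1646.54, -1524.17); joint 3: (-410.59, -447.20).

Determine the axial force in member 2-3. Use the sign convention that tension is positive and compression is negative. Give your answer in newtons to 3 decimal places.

-509.426

N=4 nodes, M=5 members, R=3 reactions → 2N=8, M+R=8
member 0 (0-1): L=7.8437, (cx,cy)=(0.4280,0.9038)
member 1 (0-2): L=6.3570, (cx,cy)=(1.0000,0.0000)
member 2 (1-2): L=7.6977, (cx,cy)=(0.3897,-0.9209)
member 3 (1-3): L=5.9657, (cx,cy)=(0.9962,-0.0872)
member 4 (2-3): L=7.1981, (cx,cy)=(0.4089,0.9126)
solve A·x = −loads:
  F[0-1] = -3067.8483 N (compression)
  F[0-2] = -744.1287 N (compression)
  F[1-2] = +1374.9210 N (tension)
  F[1-3] = -203.0808 N (compression)
  F[2-3] = -509.4260 N (compression)
  Rx@0 = +2057.1300 N
  Ry@0 = +2772.6739 N
  Ry@2 = -801.3039 N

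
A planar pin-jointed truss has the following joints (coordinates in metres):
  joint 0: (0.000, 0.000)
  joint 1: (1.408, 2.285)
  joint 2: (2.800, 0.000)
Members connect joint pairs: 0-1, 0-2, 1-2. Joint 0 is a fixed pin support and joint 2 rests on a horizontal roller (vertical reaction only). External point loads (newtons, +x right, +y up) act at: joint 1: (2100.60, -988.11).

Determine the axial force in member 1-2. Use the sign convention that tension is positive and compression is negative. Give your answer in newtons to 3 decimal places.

N=3 nodes, M=3 members, R=3 reactions → 2N=6, M+R=6
member 0 (0-1): L=2.6840, (cx,cy)=(0.5246,0.8514)
member 1 (0-2): L=2.8000, (cx,cy)=(1.0000,0.0000)
member 2 (1-2): L=2.6756, (cx,cy)=(0.5203,-0.8540)
solve A·x = −loads:
  F[0-1] = +1436.5492 N (tension)
  F[0-2] = +1346.9917 N (tension)
  F[1-2] = -2589.0980 N (compression)
  Rx@0 = -2100.6000 N
  Ry@0 = -1223.0078 N
  Ry@2 = +2211.1178 N

-2589.098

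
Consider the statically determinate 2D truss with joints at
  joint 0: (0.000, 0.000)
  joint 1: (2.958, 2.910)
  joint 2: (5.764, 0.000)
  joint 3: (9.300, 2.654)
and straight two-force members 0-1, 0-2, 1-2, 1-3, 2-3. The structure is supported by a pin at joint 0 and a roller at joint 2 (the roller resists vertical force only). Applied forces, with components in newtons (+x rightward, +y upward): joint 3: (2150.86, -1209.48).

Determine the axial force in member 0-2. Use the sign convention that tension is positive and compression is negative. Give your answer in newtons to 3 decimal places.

N=4 nodes, M=5 members, R=3 reactions → 2N=8, M+R=8
member 0 (0-1): L=4.1494, (cx,cy)=(0.7129,0.7013)
member 1 (0-2): L=5.7640, (cx,cy)=(1.0000,0.0000)
member 2 (1-2): L=4.0425, (cx,cy)=(0.6941,-0.7199)
member 3 (1-3): L=6.3472, (cx,cy)=(0.9992,-0.0403)
member 4 (2-3): L=4.4212, (cx,cy)=(0.7998,0.6003)
solve A·x = −loads:
  F[0-1] = +2470.1610 N (tension)
  F[0-2] = +389.9637 N (tension)
  F[1-2] = -2606.6970 N (compression)
  F[1-3] = +3573.1811 N (tension)
  F[2-3] = -1774.7488 N (compression)
  Rx@0 = -2150.8600 N
  Ry@0 = -1732.3220 N
  Ry@2 = +2941.8020 N

389.964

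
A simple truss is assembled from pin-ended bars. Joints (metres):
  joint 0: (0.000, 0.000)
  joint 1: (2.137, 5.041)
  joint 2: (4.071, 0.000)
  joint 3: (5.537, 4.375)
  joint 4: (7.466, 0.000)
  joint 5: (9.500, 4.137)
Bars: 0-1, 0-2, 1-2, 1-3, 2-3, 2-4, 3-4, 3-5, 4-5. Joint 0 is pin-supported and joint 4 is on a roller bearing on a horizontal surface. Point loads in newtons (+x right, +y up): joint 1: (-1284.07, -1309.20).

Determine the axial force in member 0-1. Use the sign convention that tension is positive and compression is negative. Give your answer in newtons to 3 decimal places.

-1956.651

N=6 nodes, M=9 members, R=3 reactions → 2N=12, M+R=12
member 0 (0-1): L=5.4753, (cx,cy)=(0.3903,0.9207)
member 1 (0-2): L=4.0710, (cx,cy)=(1.0000,0.0000)
member 2 (1-2): L=5.3993, (cx,cy)=(0.3582,-0.9336)
member 3 (1-3): L=3.4646, (cx,cy)=(0.9814,-0.1922)
member 4 (2-3): L=4.6141, (cx,cy)=(0.3177,0.9482)
member 5 (2-4): L=3.3950, (cx,cy)=(1.0000,0.0000)
member 6 (3-4): L=4.7814, (cx,cy)=(0.4034,-0.9150)
member 7 (3-5): L=3.9701, (cx,cy)=(0.9982,-0.0599)
member 8 (4-5): L=4.6100, (cx,cy)=(0.4412,0.8974)
solve A·x = −loads:
  F[0-1] = -1956.6505 N (compression)
  F[0-2] = -520.3869 N (compression)
  F[1-2] = +452.0404 N (tension)
  F[1-3] = +365.2798 N (tension)
  F[2-3] = -445.1097 N (compression)
  F[2-4] = -217.0458 N (compression)
  F[3-4] = +537.9887 N (tension)
  F[3-5] = +0.0000 N (tension)
  F[4-5] = -0.0000 N (compression)
  Rx@0 = +1284.0700 N
  Ry@0 = +1801.4631 N
  Ry@4 = -492.2631 N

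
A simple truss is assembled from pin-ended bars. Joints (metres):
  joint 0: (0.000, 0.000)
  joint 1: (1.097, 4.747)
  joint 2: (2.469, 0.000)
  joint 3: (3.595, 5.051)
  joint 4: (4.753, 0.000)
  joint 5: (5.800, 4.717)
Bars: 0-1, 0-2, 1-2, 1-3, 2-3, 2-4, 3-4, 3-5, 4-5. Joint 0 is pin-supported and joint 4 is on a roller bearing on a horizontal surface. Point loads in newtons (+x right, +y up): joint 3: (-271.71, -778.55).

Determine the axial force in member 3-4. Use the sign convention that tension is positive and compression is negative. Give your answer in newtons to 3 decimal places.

N=6 nodes, M=9 members, R=3 reactions → 2N=12, M+R=12
member 0 (0-1): L=4.8721, (cx,cy)=(0.2252,0.9743)
member 1 (0-2): L=2.4690, (cx,cy)=(1.0000,0.0000)
member 2 (1-2): L=4.9413, (cx,cy)=(0.2777,-0.9607)
member 3 (1-3): L=2.5164, (cx,cy)=(0.9927,0.1208)
member 4 (2-3): L=5.1750, (cx,cy)=(0.2176,0.9760)
member 5 (2-4): L=2.2840, (cx,cy)=(1.0000,0.0000)
member 6 (3-4): L=5.1820, (cx,cy)=(0.2235,-0.9747)
member 7 (3-5): L=2.2302, (cx,cy)=(0.9887,-0.1498)
member 8 (4-5): L=4.8318, (cx,cy)=(0.2167,0.9762)
solve A·x = −loads:
  F[0-1] = -491.0368 N (compression)
  F[0-2] = -161.1485 N (compression)
  F[1-2] = +467.5586 N (tension)
  F[1-3] = -242.1574 N (compression)
  F[2-3] = -460.1997 N (compression)
  F[2-4] = +68.8064 N (tension)
  F[3-4] = -307.9084 N (compression)
  F[3-5] = +0.0000 N (tension)
  F[4-5] = -0.0000 N (compression)
  Rx@0 = +271.7100 N
  Ry@0 = +478.4280 N
  Ry@4 = +300.1220 N

-307.908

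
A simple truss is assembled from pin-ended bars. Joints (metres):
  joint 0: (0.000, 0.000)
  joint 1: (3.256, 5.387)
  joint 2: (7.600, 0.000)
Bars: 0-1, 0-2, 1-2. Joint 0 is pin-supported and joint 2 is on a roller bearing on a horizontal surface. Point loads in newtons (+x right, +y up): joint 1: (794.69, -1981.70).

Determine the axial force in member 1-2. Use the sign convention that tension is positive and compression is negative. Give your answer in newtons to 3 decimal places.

-1814.262

N=3 nodes, M=3 members, R=3 reactions → 2N=6, M+R=6
member 0 (0-1): L=6.2945, (cx,cy)=(0.5173,0.8558)
member 1 (0-2): L=7.6000, (cx,cy)=(1.0000,0.0000)
member 2 (1-2): L=6.9203, (cx,cy)=(0.6277,-0.7784)
solve A·x = −loads:
  F[0-1] = -665.3373 N (compression)
  F[0-2] = +1138.8512 N (tension)
  F[1-2] = -1814.2622 N (compression)
  Rx@0 = -794.6900 N
  Ry@0 = +569.4092 N
  Ry@2 = +1412.2908 N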